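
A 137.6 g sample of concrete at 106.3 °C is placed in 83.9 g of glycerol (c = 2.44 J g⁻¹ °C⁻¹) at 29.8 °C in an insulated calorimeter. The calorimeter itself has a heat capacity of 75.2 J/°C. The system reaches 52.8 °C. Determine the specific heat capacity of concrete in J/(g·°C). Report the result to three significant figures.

q_gained = (83.9 × 2.44 + 75.2) × (52.8 − 29.8) = 6438 J
q_lost = 137.6 × c × (106.3 − 52.8) = 7361.6 c
Set equal: c = 6438 / 7361.6 = 0.875 J/(g·°C)

c = 0.875 J/(g·°C)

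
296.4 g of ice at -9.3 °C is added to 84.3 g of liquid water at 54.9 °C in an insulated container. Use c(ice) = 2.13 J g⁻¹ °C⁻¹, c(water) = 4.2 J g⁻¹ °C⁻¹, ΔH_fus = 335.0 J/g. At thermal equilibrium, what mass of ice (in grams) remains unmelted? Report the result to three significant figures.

Heat to warm all ice to 0 °C: 296.4×2.13×9.3 = 5871.4 J
Heat released by water cooling to 0 °C: 84.3×4.2×54.9 = 19438 J
19438 J < 5871.4 + 296.4×335.0 = 105165.4 J, so not all ice melts; final T = 0 °C.
Heat left for melting: 19438 − 5871.4 = 13566.6 J
Mass melted = 13566.6 / 335.0 = 40.50 g
Ice remaining = 296.4 − 40.50 = 255.90 g

m_ice remaining = 256 g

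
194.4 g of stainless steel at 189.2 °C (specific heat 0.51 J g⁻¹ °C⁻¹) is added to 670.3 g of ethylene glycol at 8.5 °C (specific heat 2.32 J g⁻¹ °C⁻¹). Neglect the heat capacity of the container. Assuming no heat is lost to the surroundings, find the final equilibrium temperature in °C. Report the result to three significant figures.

T_f = 19.3 °C

Heat lost by stainless steel = heat gained by ethylene glycol.
(194.4)(0.51)(189.2 − T) = (670.3)(2.32)(T − 8.5)
99.144 (189.2 − T) = 1555.096 (T − 8.5)
18758 − 99.144 T = 1555.096 T − 13218
31976 = 1654.240 T
T = 19.33 °C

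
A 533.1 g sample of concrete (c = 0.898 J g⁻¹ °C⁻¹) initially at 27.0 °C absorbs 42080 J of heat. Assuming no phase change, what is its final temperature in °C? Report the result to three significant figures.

ΔT = q / (m c) = 42080 / (533.1 × 0.898) = 87.90 °C
T_f = 27.0 + 87.90 = 114.90 °C

T_f = 115 °C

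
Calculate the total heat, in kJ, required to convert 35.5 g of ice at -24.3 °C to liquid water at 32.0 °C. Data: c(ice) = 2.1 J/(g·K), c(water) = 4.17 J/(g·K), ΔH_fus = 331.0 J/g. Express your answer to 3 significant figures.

q = 18.3 kJ

q1 (heat ice -24.3→0.0 °C): 35.5 × 2.1 × 24.3 = 1812 J
q2 (melt at 0 °C): 35.5 × 331.0 = 11751 J
q3 (heat water 0.0→32.0 °C): 35.5 × 4.17 × 32.0 = 4737 J
Total: 1812 + 11751 + 4737 = 18300 J = 18.3 kJ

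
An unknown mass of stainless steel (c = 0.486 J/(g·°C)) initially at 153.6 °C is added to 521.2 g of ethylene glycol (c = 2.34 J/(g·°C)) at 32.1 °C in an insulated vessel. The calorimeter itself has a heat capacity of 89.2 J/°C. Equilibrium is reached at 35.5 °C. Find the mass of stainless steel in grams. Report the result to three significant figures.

q_gained = (521.2 × 2.34 + 89.2) × (35.5 − 32.1) = 4450 J
q_lost = m × 0.486 × (153.6 − 35.5) = 57.3966 m
m = 4450 / 57.3966 = 77.5 g

m = 77.5 g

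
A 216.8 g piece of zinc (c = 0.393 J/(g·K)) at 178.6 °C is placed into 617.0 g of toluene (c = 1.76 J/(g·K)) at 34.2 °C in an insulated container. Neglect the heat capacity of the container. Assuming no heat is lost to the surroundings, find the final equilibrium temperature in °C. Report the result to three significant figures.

Heat lost by zinc = heat gained by toluene.
(216.8)(0.393)(178.6 − T) = (617.0)(1.76)(T − 34.2)
85.2024 (178.6 − T) = 1085.92 (T − 34.2)
15217 − 85.2024 T = 1085.92 T − 37138
52355 = 1171.1224 T
T = 44.70 °C

T_f = 44.7 °C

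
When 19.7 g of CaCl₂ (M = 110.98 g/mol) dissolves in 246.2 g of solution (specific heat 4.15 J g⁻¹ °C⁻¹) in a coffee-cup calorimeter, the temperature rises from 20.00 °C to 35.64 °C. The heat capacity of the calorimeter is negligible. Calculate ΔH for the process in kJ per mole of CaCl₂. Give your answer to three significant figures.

ΔH = -90.0 kJ/mol

|ΔT| = |35.64 − 20.00| = 15.64 °C
|q_surr| = (246.2 × 4.15) × 15.64 = 1021.73 × 15.64 = 15980 J
n(CaCl₂) = 19.7 / 110.98 = 0.1775 mol
Temperature rose, so q_rxn = −|q_surr| = -15.98 kJ
ΔH = q_rxn / n = -90.03 kJ/mol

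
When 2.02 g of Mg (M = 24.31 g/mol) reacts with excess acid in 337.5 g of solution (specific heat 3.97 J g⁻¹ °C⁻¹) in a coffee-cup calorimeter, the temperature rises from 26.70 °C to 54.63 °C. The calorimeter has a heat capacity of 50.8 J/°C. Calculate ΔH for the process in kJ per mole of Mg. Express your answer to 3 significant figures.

ΔH = -467 kJ/mol

|ΔT| = |54.63 − 26.70| = 27.93 °C
|q_surr| = (337.5 × 3.97 + 50.8) × 27.93 = 1390.675 × 27.93 = 38840 J
n(Mg) = 2.02 / 24.31 = 0.08309 mol
Temperature rose, so q_rxn = −|q_surr| = -38.84 kJ
ΔH = q_rxn / n = -467.4 kJ/mol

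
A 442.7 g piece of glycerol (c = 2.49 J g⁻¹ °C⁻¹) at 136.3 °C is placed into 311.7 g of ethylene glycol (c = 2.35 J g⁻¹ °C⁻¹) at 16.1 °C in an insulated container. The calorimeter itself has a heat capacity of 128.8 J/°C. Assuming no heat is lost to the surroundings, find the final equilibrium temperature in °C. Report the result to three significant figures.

Heat lost by glycerol = heat gained by ethylene glycol + calorimeter.
(442.7)(2.49)(136.3 − T) = [(311.7)(2.35) + 128.8](T − 16.1)
1102.323 (136.3 − T) = 861.295 (T − 16.1)
150250 − 1102.323 T = 861.295 T − 13867
164117 = 1963.618 T
T = 83.58 °C

T_f = 83.6 °C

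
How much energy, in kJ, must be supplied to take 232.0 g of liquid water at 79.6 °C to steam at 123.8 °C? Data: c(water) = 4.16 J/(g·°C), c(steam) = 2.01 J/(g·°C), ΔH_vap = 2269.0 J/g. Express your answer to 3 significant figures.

q1 (heat water 79.6→100.0 °C): 232.0 × 4.16 × 20.4 = 19688 J
q2 (vaporize at 100 °C): 232.0 × 2269.0 = 526408 J
q3 (heat steam 100.0→123.8 °C): 232.0 × 2.01 × 23.8 = 11098 J
Total: 19688 + 526408 + 11098 = 557194 J = 557 kJ

q = 557 kJ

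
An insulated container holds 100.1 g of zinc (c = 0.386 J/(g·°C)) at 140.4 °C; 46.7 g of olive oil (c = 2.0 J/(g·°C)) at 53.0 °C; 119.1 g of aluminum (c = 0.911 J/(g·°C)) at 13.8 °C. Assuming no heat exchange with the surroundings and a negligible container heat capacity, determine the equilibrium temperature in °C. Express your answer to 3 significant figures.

Σ mᵢcᵢ(T − Tᵢ) = 0  ⇒  T = Σ mᵢcᵢTᵢ / Σ mᵢcᵢ
Σ mᵢcᵢ = 100.1×0.386 + 46.7×2.0 + 119.1×0.911 = 240.5387
Σ mᵢcᵢTᵢ = 38.6386×140.4 + 93.4×53.0 + 108.5001×13.8 = 11872
T = 11872 / 240.5387 = 49.36 °C

T_f = 49.4 °C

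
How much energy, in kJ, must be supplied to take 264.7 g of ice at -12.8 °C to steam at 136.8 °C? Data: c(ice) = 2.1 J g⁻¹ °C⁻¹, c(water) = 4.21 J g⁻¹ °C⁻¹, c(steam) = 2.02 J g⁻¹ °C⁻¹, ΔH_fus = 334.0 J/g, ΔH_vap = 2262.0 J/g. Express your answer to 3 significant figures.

q1 (heat ice -12.8→0.0 °C): 264.7 × 2.1 × 12.8 = 7115 J
q2 (melt at 0 °C): 264.7 × 334.0 = 88410 J
q3 (heat water 0.0→100.0 °C): 264.7 × 4.21 × 100.0 = 111439 J
q4 (vaporize at 100 °C): 264.7 × 2262.0 = 598751 J
q5 (heat steam 100.0→136.8 °C): 264.7 × 2.02 × 36.8 = 19677 J
Total: 7115 + 88410 + 111439 + 598751 + 19677 = 825392 J = 825 kJ

q = 825 kJ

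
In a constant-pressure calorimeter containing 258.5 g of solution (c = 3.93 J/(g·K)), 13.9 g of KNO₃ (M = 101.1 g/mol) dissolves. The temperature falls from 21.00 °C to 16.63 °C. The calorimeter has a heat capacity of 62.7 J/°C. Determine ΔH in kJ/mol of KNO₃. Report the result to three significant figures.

|ΔT| = |16.63 − 21.00| = 4.37 °C
|q_surr| = (258.5 × 3.93 + 62.7) × 4.37 = 1078.605 × 4.37 = 4714 J
n(KNO₃) = 13.9 / 101.1 = 0.1375 mol
Temperature fell, so q_rxn = +|q_surr| = 4.714 kJ
ΔH = q_rxn / n = 34.28 kJ/mol

ΔH = 34.3 kJ/mol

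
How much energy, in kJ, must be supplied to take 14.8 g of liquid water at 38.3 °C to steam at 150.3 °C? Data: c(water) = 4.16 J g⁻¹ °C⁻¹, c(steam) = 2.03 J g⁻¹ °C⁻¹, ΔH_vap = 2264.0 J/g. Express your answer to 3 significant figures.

q = 38.8 kJ

q1 (heat water 38.3→100.0 °C): 14.8 × 4.16 × 61.7 = 3799 J
q2 (vaporize at 100 °C): 14.8 × 2264.0 = 33507 J
q3 (heat steam 100.0→150.3 °C): 14.8 × 2.03 × 50.3 = 1511 J
Total: 3799 + 33507 + 1511 = 38817 J = 38.8 kJ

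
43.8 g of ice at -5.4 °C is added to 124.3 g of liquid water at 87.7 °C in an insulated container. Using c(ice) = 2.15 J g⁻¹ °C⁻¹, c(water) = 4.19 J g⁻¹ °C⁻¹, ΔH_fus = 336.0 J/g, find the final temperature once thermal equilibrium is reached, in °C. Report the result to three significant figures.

T_f = 43.2 °C

Heat to bring ice to 0 °C and melt it: q₁ = 43.8×2.15×5.4 + 43.8×336.0 = 15225 J
Heat the water can supply cooling to 0 °C: 124.3×4.19×87.7 = 45675.7 J > q₁, so all ice melts.
Energy balance: 124.3×4.19×(87.7 − T) = 15225 + 43.8×4.19×(T − 0)
520.817(87.7 − T) = 15225 + 183.522 T
45675.7 − 15225 = 704.339 T
T = 30450.7 / 704.339 = 43.23 °C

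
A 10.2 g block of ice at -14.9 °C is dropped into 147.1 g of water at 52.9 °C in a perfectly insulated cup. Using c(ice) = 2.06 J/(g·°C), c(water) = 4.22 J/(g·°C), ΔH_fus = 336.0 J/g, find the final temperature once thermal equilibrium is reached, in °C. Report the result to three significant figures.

T_f = 43.8 °C

Heat to bring ice to 0 °C and melt it: q₁ = 10.2×2.06×14.9 + 10.2×336.0 = 3740.3 J
Heat the water can supply cooling to 0 °C: 147.1×4.22×52.9 = 32838.3 J > q₁, so all ice melts.
Energy balance: 147.1×4.22×(52.9 − T) = 3740.3 + 10.2×4.22×(T − 0)
620.762(52.9 − T) = 3740.3 + 43.044 T
32838.3 − 3740.3 = 663.806 T
T = 29098.0 / 663.806 = 43.84 °C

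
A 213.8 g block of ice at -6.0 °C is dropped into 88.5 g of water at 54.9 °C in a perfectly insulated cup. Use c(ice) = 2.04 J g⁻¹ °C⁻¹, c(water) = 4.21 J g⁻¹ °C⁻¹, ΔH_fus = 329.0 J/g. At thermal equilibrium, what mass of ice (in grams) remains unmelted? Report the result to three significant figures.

m_ice remaining = 160 g

Heat to warm all ice to 0 °C: 213.8×2.04×6.0 = 2616.9 J
Heat released by water cooling to 0 °C: 88.5×4.21×54.9 = 20455 J
20455 J < 2616.9 + 213.8×329.0 = 72957.1 J, so not all ice melts; final T = 0 °C.
Heat left for melting: 20455 − 2616.9 = 17838.1 J
Mass melted = 17838.1 / 329.0 = 54.22 g
Ice remaining = 213.8 − 54.22 = 159.58 g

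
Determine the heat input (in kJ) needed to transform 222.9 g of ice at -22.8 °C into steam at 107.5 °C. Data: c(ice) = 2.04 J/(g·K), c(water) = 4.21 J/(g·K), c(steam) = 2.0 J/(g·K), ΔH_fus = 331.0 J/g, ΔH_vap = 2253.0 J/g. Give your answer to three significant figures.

q = 684 kJ

q1 (heat ice -22.8→0.0 °C): 222.9 × 2.04 × 22.8 = 10368 J
q2 (melt at 0 °C): 222.9 × 331.0 = 73780 J
q3 (heat water 0.0→100.0 °C): 222.9 × 4.21 × 100.0 = 93841 J
q4 (vaporize at 100 °C): 222.9 × 2253.0 = 502194 J
q5 (heat steam 100.0→107.5 °C): 222.9 × 2.0 × 7.5 = 3344 J
Total: 10368 + 73780 + 93841 + 502194 + 3344 = 683527 J = 684 kJ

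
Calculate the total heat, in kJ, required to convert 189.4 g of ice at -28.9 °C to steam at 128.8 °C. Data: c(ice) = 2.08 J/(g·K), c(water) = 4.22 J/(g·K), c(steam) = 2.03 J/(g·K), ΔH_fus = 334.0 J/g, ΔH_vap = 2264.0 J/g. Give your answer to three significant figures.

q = 594 kJ

q1 (heat ice -28.9→0.0 °C): 189.4 × 2.08 × 28.9 = 11385 J
q2 (melt at 0 °C): 189.4 × 334.0 = 63260 J
q3 (heat water 0.0→100.0 °C): 189.4 × 4.22 × 100.0 = 79927 J
q4 (vaporize at 100 °C): 189.4 × 2264.0 = 428802 J
q5 (heat steam 100.0→128.8 °C): 189.4 × 2.03 × 28.8 = 11073 J
Total: 11385 + 63260 + 79927 + 428802 + 11073 = 594447 J = 594 kJ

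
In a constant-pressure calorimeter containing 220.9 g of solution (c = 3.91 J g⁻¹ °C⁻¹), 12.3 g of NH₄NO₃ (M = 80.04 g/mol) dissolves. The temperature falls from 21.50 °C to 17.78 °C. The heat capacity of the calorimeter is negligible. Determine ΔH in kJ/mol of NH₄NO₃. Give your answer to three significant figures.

|ΔT| = |17.78 − 21.50| = 3.72 °C
|q_surr| = (220.9 × 3.91) × 3.72 = 863.719 × 3.72 = 3213 J
n(NH₄NO₃) = 12.3 / 80.04 = 0.1537 mol
Temperature fell, so q_rxn = +|q_surr| = 3.213 kJ
ΔH = q_rxn / n = 20.90 kJ/mol

ΔH = 20.9 kJ/mol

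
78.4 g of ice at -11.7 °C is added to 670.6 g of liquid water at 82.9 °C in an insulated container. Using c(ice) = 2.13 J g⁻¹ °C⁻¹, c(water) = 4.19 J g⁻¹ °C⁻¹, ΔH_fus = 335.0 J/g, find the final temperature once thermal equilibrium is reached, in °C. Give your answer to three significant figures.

Heat to bring ice to 0 °C and melt it: q₁ = 78.4×2.13×11.7 + 78.4×335.0 = 28218 J
Heat the water can supply cooling to 0 °C: 670.6×4.19×82.9 = 232934 J > q₁, so all ice melts.
Energy balance: 670.6×4.19×(82.9 − T) = 28218 + 78.4×4.19×(T − 0)
2809.814(82.9 − T) = 28218 + 328.496 T
232934 − 28218 = 3138.310 T
T = 204716 / 3138.310 = 65.23 °C

T_f = 65.2 °C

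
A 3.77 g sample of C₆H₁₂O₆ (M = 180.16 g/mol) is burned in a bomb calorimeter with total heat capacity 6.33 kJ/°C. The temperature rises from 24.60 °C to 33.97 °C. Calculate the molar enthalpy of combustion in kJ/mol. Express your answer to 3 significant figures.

ΔT = 33.97 − 24.60 = 9.37 °C
q_cal = C_cal × ΔT = 6.33 × 9.37 = 59.3121 kJ
n = 3.77 / 180.16 = 0.02093 mol
q_rxn = −q_cal = -59.3121 kJ
ΔH = -59.3121 / 0.02093 = -2834 kJ/mol

ΔH = -2830 kJ/mol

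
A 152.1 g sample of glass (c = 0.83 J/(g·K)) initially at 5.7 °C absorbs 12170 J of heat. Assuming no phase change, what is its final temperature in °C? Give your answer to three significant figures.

T_f = 102 °C

ΔT = q / (m c) = 12170 / (152.1 × 0.83) = 96.40 °C
T_f = 5.7 + 96.40 = 102.10 °C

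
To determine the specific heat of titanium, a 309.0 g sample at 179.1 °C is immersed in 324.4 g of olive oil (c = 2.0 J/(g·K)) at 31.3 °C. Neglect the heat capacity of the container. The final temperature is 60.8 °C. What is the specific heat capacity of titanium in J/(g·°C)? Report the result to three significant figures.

c = 0.524 J/(g·°C)

q_gained = (324.4 × 2.0) × (60.8 − 31.3) = 19140 J
q_lost = 309.0 × c × (179.1 − 60.8) = 36554.7 c
Set equal: c = 19140 / 36554.7 = 0.524 J/(g·°C)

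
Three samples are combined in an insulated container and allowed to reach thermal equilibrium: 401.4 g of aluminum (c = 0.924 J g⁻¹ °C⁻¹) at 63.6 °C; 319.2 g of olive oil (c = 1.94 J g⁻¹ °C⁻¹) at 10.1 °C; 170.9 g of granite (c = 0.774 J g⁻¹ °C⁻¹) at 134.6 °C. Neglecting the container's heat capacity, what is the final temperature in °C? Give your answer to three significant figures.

T_f = 42.5 °C

Σ mᵢcᵢ(T − Tᵢ) = 0  ⇒  T = Σ mᵢcᵢTᵢ / Σ mᵢcᵢ
Σ mᵢcᵢ = 401.4×0.924 + 319.2×1.94 + 170.9×0.774 = 1122.4182
Σ mᵢcᵢTᵢ = 370.8936×63.6 + 619.248×10.1 + 132.2766×134.6 = 47648
T = 47648 / 1122.4182 = 42.45 °C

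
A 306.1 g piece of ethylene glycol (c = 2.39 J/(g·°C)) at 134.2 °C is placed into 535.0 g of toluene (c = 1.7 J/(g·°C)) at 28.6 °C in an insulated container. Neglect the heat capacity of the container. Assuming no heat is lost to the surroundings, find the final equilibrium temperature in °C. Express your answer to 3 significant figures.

T_f = 75.7 °C

Heat lost by ethylene glycol = heat gained by toluene.
(306.1)(2.39)(134.2 − T) = (535.0)(1.7)(T − 28.6)
731.579 (134.2 − T) = 909.5 (T − 28.6)
98178 − 731.579 T = 909.5 T − 26012
124190 = 1641.079 T
T = 75.68 °C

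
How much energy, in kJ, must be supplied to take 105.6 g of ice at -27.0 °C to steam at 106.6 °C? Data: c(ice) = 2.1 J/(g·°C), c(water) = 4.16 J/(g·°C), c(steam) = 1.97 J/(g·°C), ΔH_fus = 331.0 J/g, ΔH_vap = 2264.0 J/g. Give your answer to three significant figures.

q = 325 kJ

q1 (heat ice -27.0→0.0 °C): 105.6 × 2.1 × 27.0 = 5988 J
q2 (melt at 0 °C): 105.6 × 331.0 = 34954 J
q3 (heat water 0.0→100.0 °C): 105.6 × 4.16 × 100.0 = 43930 J
q4 (vaporize at 100 °C): 105.6 × 2264.0 = 239078 J
q5 (heat steam 100.0→106.6 °C): 105.6 × 1.97 × 6.6 = 1373 J
Total: 5988 + 34954 + 43930 + 239078 + 1373 = 325323 J = 325 kJ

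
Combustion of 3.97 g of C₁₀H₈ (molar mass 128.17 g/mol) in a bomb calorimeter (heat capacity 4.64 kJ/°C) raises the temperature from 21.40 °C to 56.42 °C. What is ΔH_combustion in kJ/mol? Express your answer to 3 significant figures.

ΔT = 56.42 − 21.40 = 35.02 °C
q_cal = C_cal × ΔT = 4.64 × 35.02 = 162.4928 kJ
n = 3.97 / 128.17 = 0.03097 mol
q_rxn = −q_cal = -162.4928 kJ
ΔH = -162.4928 / 0.03097 = -5247 kJ/mol

ΔH = -5250 kJ/mol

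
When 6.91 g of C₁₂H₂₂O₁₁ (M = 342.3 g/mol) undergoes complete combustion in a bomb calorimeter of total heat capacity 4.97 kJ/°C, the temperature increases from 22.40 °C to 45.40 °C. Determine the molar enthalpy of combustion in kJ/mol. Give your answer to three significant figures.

ΔT = 45.40 − 22.40 = 23.00 °C
q_cal = C_cal × ΔT = 4.97 × 23.00 = 114.31 kJ
n = 6.91 / 342.3 = 0.02019 mol
q_rxn = −q_cal = -114.31 kJ
ΔH = -114.31 / 0.02019 = -5662 kJ/mol

ΔH = -5660 kJ/mol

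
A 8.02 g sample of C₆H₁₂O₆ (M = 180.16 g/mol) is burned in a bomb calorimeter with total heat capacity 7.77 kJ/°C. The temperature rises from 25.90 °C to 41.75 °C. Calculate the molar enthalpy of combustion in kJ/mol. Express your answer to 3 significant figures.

ΔH = -2770 kJ/mol

ΔT = 41.75 − 25.90 = 15.85 °C
q_cal = C_cal × ΔT = 7.77 × 15.85 = 123.1545 kJ
n = 8.02 / 180.16 = 0.04452 mol
q_rxn = −q_cal = -123.1545 kJ
ΔH = -123.1545 / 0.04452 = -2766 kJ/mol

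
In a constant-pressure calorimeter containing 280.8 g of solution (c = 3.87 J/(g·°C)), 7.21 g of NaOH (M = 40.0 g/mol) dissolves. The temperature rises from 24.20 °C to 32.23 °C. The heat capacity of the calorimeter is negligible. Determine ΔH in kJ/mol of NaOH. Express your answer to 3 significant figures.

|ΔT| = |32.23 − 24.20| = 8.03 °C
|q_surr| = (280.8 × 3.87) × 8.03 = 1086.696 × 8.03 = 8726 J
n(NaOH) = 7.21 / 40.0 = 0.1803 mol
Temperature rose, so q_rxn = −|q_surr| = -8.726 kJ
ΔH = q_rxn / n = -48.40 kJ/mol

ΔH = -48.4 kJ/mol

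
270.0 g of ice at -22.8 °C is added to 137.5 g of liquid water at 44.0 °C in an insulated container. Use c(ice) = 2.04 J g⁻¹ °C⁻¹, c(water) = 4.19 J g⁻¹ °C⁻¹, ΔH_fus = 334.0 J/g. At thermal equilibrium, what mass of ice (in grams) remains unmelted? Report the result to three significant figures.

Heat to warm all ice to 0 °C: 270.0×2.04×22.8 = 12558 J
Heat released by water cooling to 0 °C: 137.5×4.19×44.0 = 25350 J
25350 J < 12558 + 270.0×334.0 = 102738 J, so not all ice melts; final T = 0 °C.
Heat left for melting: 25350 − 12558 = 12792 J
Mass melted = 12792 / 334.0 = 38.30 g
Ice remaining = 270.0 − 38.30 = 231.70 g

m_ice remaining = 232 g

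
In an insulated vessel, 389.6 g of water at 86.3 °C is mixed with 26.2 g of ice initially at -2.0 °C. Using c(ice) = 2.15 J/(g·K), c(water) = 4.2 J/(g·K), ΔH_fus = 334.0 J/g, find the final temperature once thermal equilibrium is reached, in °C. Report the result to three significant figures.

Heat to bring ice to 0 °C and melt it: q₁ = 26.2×2.15×2.0 + 26.2×334.0 = 8863.5 J
Heat the water can supply cooling to 0 °C: 389.6×4.2×86.3 = 141214 J > q₁, so all ice melts.
Energy balance: 389.6×4.2×(86.3 − T) = 8863.5 + 26.2×4.2×(T − 0)
1636.32(86.3 − T) = 8863.5 + 110.04 T
141214 − 8863.5 = 1746.36 T
T = 132350.5 / 1746.36 = 75.79 °C

T_f = 75.8 °C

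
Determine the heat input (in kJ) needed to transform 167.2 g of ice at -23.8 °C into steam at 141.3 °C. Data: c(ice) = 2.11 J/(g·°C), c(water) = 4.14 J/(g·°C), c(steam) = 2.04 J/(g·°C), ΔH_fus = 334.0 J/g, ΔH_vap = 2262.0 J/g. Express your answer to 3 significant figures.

q1 (heat ice -23.8→0.0 °C): 167.2 × 2.11 × 23.8 = 8396 J
q2 (melt at 0 °C): 167.2 × 334.0 = 55845 J
q3 (heat water 0.0→100.0 °C): 167.2 × 4.14 × 100.0 = 69221 J
q4 (vaporize at 100 °C): 167.2 × 2262.0 = 378206 J
q5 (heat steam 100.0→141.3 °C): 167.2 × 2.04 × 41.3 = 14087 J
Total: 8396 + 55845 + 69221 + 378206 + 14087 = 525755 J = 526 kJ

q = 526 kJ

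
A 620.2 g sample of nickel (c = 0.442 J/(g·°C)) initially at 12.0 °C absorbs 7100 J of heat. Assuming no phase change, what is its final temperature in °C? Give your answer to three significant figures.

ΔT = q / (m c) = 7100 / (620.2 × 0.442) = 25.90 °C
T_f = 12.0 + 25.90 = 37.90 °C

T_f = 37.9 °C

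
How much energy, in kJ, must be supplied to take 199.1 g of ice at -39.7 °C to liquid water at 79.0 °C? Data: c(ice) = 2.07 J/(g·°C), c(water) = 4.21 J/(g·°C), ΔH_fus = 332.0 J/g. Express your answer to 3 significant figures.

q1 (heat ice -39.7→0.0 °C): 199.1 × 2.07 × 39.7 = 16362 J
q2 (melt at 0 °C): 199.1 × 332.0 = 66101 J
q3 (heat water 0.0→79.0 °C): 199.1 × 4.21 × 79.0 = 66219 J
Total: 16362 + 66101 + 66219 = 148682 J = 149 kJ

q = 149 kJ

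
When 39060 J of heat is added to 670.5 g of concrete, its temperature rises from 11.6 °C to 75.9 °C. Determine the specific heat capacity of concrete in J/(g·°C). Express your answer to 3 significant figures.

c = 0.906 J/(g·°C)

c = q / (m ΔT) = 39060 / (670.5 × 64.3)
c = 39060 / 43113.15 = 0.906 J/(g·°C)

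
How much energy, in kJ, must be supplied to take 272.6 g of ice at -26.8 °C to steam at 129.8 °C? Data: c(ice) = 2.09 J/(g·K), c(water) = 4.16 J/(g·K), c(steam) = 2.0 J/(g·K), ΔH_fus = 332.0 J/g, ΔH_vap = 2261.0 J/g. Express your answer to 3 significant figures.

q = 852 kJ

q1 (heat ice -26.8→0.0 °C): 272.6 × 2.09 × 26.8 = 15269 J
q2 (melt at 0 °C): 272.6 × 332.0 = 90503 J
q3 (heat water 0.0→100.0 °C): 272.6 × 4.16 × 100.0 = 113402 J
q4 (vaporize at 100 °C): 272.6 × 2261.0 = 616349 J
q5 (heat steam 100.0→129.8 °C): 272.6 × 2.0 × 29.8 = 16247 J
Total: 15269 + 90503 + 113402 + 616349 + 16247 = 851770 J = 852 kJ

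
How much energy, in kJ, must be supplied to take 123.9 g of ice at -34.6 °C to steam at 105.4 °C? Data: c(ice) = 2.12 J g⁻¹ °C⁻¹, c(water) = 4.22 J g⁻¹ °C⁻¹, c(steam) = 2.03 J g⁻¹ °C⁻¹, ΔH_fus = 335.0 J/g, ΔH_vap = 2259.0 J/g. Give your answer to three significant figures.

q1 (heat ice -34.6→0.0 °C): 123.9 × 2.12 × 34.6 = 9088 J
q2 (melt at 0 °C): 123.9 × 335.0 = 41507 J
q3 (heat water 0.0→100.0 °C): 123.9 × 4.22 × 100.0 = 52286 J
q4 (vaporize at 100 °C): 123.9 × 2259.0 = 279890 J
q5 (heat steam 100.0→105.4 °C): 123.9 × 2.03 × 5.4 = 1358 J
Total: 9088 + 41507 + 52286 + 279890 + 1358 = 384129 J = 384 kJ

q = 384 kJ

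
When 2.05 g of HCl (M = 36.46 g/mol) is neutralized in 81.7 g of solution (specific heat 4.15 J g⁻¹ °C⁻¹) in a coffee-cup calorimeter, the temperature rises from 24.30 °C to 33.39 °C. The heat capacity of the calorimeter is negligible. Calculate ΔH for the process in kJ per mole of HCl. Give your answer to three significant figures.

|ΔT| = |33.39 − 24.30| = 9.09 °C
|q_surr| = (81.7 × 4.15) × 9.09 = 339.055 × 9.09 = 3082 J
n(HCl) = 2.05 / 36.46 = 0.05623 mol
Temperature rose, so q_rxn = −|q_surr| = -3.082 kJ
ΔH = q_rxn / n = -54.81 kJ/mol

ΔH = -54.8 kJ/mol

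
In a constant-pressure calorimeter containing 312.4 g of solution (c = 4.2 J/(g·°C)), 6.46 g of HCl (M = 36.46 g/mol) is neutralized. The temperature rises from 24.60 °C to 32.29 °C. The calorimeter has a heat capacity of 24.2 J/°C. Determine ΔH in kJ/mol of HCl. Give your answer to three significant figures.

|ΔT| = |32.29 − 24.60| = 7.69 °C
|q_surr| = (312.4 × 4.2 + 24.2) × 7.69 = 1336.28 × 7.69 = 10280 J
n(HCl) = 6.46 / 36.46 = 0.1772 mol
Temperature rose, so q_rxn = −|q_surr| = -10.28 kJ
ΔH = q_rxn / n = -58.01 kJ/mol

ΔH = -58.0 kJ/mol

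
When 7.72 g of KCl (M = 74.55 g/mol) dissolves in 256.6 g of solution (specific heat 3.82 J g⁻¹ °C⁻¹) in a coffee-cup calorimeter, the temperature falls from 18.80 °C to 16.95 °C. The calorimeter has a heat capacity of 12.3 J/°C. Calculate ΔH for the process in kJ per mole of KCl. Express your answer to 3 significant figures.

|ΔT| = |16.95 − 18.80| = 1.85 °C
|q_surr| = (256.6 × 3.82 + 12.3) × 1.85 = 992.512 × 1.85 = 1836 J
n(KCl) = 7.72 / 74.55 = 0.1036 mol
Temperature fell, so q_rxn = +|q_surr| = 1.836 kJ
ΔH = q_rxn / n = 17.72 kJ/mol

ΔH = 17.7 kJ/mol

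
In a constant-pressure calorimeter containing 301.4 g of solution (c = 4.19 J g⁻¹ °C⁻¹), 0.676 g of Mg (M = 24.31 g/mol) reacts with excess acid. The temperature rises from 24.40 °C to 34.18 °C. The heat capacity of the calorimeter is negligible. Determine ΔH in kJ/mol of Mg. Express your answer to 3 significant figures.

ΔH = -444 kJ/mol

|ΔT| = |34.18 − 24.40| = 9.78 °C
|q_surr| = (301.4 × 4.19) × 9.78 = 1262.866 × 9.78 = 12350 J
n(Mg) = 0.676 / 24.31 = 0.02781 mol
Temperature rose, so q_rxn = −|q_surr| = -12.35 kJ
ΔH = q_rxn / n = -444.1 kJ/mol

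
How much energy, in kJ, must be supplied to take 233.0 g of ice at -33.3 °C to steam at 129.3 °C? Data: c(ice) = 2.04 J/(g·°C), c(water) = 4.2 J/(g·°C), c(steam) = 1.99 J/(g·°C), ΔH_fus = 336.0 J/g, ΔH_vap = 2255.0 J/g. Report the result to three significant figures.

q1 (heat ice -33.3→0.0 °C): 233.0 × 2.04 × 33.3 = 15828 J
q2 (melt at 0 °C): 233.0 × 336.0 = 78288 J
q3 (heat water 0.0→100.0 °C): 233.0 × 4.2 × 100.0 = 97860 J
q4 (vaporize at 100 °C): 233.0 × 2255.0 = 525415 J
q5 (heat steam 100.0→129.3 °C): 233.0 × 1.99 × 29.3 = 13586 J
Total: 15828 + 78288 + 97860 + 525415 + 13586 = 730977 J = 731 kJ

q = 731 kJ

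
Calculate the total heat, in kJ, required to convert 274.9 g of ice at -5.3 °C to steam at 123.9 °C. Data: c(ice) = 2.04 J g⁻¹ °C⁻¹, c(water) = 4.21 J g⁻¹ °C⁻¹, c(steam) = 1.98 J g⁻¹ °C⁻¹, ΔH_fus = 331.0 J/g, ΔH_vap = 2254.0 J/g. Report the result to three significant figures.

q = 842 kJ

q1 (heat ice -5.3→0.0 °C): 274.9 × 2.04 × 5.3 = 2972 J
q2 (melt at 0 °C): 274.9 × 331.0 = 90992 J
q3 (heat water 0.0→100.0 °C): 274.9 × 4.21 × 100.0 = 115733 J
q4 (vaporize at 100 °C): 274.9 × 2254.0 = 619625 J
q5 (heat steam 100.0→123.9 °C): 274.9 × 1.98 × 23.9 = 13009 J
Total: 2972 + 90992 + 115733 + 619625 + 13009 = 842331 J = 842 kJ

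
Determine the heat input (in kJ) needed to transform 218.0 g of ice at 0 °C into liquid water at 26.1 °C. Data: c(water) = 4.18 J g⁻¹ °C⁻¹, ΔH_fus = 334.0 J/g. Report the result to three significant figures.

q1 (melt at 0 °C): 218.0 × 334.0 = 72812 J
q2 (heat water 0.0→26.1 °C): 218.0 × 4.18 × 26.1 = 23783 J
Total: 72812 + 23783 = 96595 J = 96.6 kJ

q = 96.6 kJ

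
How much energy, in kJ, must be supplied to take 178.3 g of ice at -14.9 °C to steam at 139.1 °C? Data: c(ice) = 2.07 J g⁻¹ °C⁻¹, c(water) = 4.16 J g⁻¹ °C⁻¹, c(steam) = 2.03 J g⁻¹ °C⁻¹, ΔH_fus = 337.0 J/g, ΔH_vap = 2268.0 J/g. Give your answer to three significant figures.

q1 (heat ice -14.9→0.0 °C): 178.3 × 2.07 × 14.9 = 5499 J
q2 (melt at 0 °C): 178.3 × 337.0 = 60087 J
q3 (heat water 0.0→100.0 °C): 178.3 × 4.16 × 100.0 = 74173 J
q4 (vaporize at 100 °C): 178.3 × 2268.0 = 404384 J
q5 (heat steam 100.0→139.1 °C): 178.3 × 2.03 × 39.1 = 14152 J
Total: 5499 + 60087 + 74173 + 404384 + 14152 = 558295 J = 558 kJ

q = 558 kJ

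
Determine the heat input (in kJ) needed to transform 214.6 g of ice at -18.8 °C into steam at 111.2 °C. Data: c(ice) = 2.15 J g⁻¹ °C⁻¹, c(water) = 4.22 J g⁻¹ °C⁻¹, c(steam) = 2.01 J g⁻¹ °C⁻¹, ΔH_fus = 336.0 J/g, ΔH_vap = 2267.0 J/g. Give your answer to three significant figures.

q = 663 kJ

q1 (heat ice -18.8→0.0 °C): 214.6 × 2.15 × 18.8 = 8674 J
q2 (melt at 0 °C): 214.6 × 336.0 = 72106 J
q3 (heat water 0.0→100.0 °C): 214.6 × 4.22 × 100.0 = 90561 J
q4 (vaporize at 100 °C): 214.6 × 2267.0 = 486498 J
q5 (heat steam 100.0→111.2 °C): 214.6 × 2.01 × 11.2 = 4831 J
Total: 8674 + 72106 + 90561 + 486498 + 4831 = 662670 J = 663 kJ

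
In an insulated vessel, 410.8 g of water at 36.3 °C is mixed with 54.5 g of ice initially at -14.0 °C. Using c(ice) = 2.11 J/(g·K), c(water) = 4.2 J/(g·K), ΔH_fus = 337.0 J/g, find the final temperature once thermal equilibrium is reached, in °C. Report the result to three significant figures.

Heat to bring ice to 0 °C and melt it: q₁ = 54.5×2.11×14.0 + 54.5×337.0 = 19976 J
Heat the water can supply cooling to 0 °C: 410.8×4.2×36.3 = 62630.6 J > q₁, so all ice melts.
Energy balance: 410.8×4.2×(36.3 − T) = 19976 + 54.5×4.2×(T − 0)
1725.36(36.3 − T) = 19976 + 228.9 T
62630.6 − 19976 = 1954.26 T
T = 42654.6 / 1954.26 = 21.83 °C

T_f = 21.8 °C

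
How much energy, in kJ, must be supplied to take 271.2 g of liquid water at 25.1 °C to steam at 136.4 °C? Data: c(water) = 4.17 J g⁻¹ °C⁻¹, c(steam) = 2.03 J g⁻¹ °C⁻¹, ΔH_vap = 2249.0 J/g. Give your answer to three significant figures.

q = 715 kJ

q1 (heat water 25.1→100.0 °C): 271.2 × 4.17 × 74.9 = 84705 J
q2 (vaporize at 100 °C): 271.2 × 2249.0 = 609929 J
q3 (heat steam 100.0→136.4 °C): 271.2 × 2.03 × 36.4 = 20040 J
Total: 84705 + 609929 + 20040 = 714674 J = 715 kJ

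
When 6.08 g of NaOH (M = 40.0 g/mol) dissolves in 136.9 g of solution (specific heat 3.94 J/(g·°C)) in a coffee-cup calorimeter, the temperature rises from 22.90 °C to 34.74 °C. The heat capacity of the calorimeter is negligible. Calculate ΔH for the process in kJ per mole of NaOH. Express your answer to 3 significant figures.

ΔH = -42.0 kJ/mol

|ΔT| = |34.74 − 22.90| = 11.84 °C
|q_surr| = (136.9 × 3.94) × 11.84 = 539.386 × 11.84 = 6386 J
n(NaOH) = 6.08 / 40.0 = 0.1520 mol
Temperature rose, so q_rxn = −|q_surr| = -6.386 kJ
ΔH = q_rxn / n = -42.01 kJ/mol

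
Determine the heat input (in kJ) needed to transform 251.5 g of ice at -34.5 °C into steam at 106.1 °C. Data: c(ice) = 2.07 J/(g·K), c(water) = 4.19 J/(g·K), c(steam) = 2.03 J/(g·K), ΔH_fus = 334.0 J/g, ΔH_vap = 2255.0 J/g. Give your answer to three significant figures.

q = 778 kJ

q1 (heat ice -34.5→0.0 °C): 251.5 × 2.07 × 34.5 = 17961 J
q2 (melt at 0 °C): 251.5 × 334.0 = 84001 J
q3 (heat water 0.0→100.0 °C): 251.5 × 4.19 × 100.0 = 105379 J
q4 (vaporize at 100 °C): 251.5 × 2255.0 = 567133 J
q5 (heat steam 100.0→106.1 °C): 251.5 × 2.03 × 6.1 = 3114 J
Total: 17961 + 84001 + 105379 + 567133 + 3114 = 777588 J = 778 kJ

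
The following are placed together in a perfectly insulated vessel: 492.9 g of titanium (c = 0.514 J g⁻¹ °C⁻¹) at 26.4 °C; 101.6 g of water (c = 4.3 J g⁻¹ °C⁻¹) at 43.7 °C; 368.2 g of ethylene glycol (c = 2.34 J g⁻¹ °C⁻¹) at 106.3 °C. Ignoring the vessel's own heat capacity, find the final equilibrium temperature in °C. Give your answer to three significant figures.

Σ mᵢcᵢ(T − Tᵢ) = 0  ⇒  T = Σ mᵢcᵢTᵢ / Σ mᵢcᵢ
Σ mᵢcᵢ = 492.9×0.514 + 101.6×4.3 + 368.2×2.34 = 1551.8186
Σ mᵢcᵢTᵢ = 253.3506×26.4 + 436.88×43.7 + 861.588×106.3 = 117370
T = 117370 / 1551.8186 = 75.63 °C

T_f = 75.6 °C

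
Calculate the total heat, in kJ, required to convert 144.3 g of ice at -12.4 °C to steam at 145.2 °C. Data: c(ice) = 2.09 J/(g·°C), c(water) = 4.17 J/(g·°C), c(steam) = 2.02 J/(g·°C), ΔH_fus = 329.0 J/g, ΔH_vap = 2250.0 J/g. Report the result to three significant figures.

q1 (heat ice -12.4→0.0 °C): 144.3 × 2.09 × 12.4 = 3740 J
q2 (melt at 0 °C): 144.3 × 329.0 = 47475 J
q3 (heat water 0.0→100.0 °C): 144.3 × 4.17 × 100.0 = 60173 J
q4 (vaporize at 100 °C): 144.3 × 2250.0 = 324675 J
q5 (heat steam 100.0→145.2 °C): 144.3 × 2.02 × 45.2 = 13175 J
Total: 3740 + 47475 + 60173 + 324675 + 13175 = 449238 J = 449 kJ

q = 449 kJ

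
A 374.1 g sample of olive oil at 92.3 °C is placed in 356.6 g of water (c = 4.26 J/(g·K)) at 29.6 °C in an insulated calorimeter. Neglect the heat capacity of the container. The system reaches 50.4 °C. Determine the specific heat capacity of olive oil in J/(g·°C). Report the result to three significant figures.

q_gained = (356.6 × 4.26) × (50.4 − 29.6) = 31600 J
q_lost = 374.1 × c × (92.3 − 50.4) = 15674.79 c
Set equal: c = 31600 / 15674.79 = 2.02 J/(g·°C)

c = 2.02 J/(g·°C)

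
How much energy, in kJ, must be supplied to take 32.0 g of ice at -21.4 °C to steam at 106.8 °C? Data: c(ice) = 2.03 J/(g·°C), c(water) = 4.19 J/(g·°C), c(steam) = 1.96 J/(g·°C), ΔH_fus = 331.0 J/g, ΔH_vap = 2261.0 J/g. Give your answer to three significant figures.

q1 (heat ice -21.4→0.0 °C): 32.0 × 2.03 × 21.4 = 1390 J
q2 (melt at 0 °C): 32.0 × 331.0 = 10592 J
q3 (heat water 0.0→100.0 °C): 32.0 × 4.19 × 100.0 = 13408 J
q4 (vaporize at 100 °C): 32.0 × 2261.0 = 72352 J
q5 (heat steam 100.0→106.8 °C): 32.0 × 1.96 × 6.8 = 426 J
Total: 1390 + 10592 + 13408 + 72352 + 426 = 98168 J = 98.2 kJ

q = 98.2 kJ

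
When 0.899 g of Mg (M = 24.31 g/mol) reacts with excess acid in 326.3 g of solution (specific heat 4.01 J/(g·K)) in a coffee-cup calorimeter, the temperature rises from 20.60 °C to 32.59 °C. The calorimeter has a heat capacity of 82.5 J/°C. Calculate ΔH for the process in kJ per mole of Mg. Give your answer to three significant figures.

|ΔT| = |32.59 − 20.60| = 11.99 °C
|q_surr| = (326.3 × 4.01 + 82.5) × 11.99 = 1390.963 × 11.99 = 16680 J
n(Mg) = 0.899 / 24.31 = 0.03698 mol
Temperature rose, so q_rxn = −|q_surr| = -16.68 kJ
ΔH = q_rxn / n = -451.1 kJ/mol

ΔH = -451 kJ/mol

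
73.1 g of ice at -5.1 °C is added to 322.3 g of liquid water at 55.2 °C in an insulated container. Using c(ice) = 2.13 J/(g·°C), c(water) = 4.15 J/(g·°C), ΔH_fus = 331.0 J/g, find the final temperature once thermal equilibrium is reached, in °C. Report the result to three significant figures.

T_f = 29.8 °C

Heat to bring ice to 0 °C and melt it: q₁ = 73.1×2.13×5.1 + 73.1×331.0 = 24990 J
Heat the water can supply cooling to 0 °C: 322.3×4.15×55.2 = 73832.5 J > q₁, so all ice melts.
Energy balance: 322.3×4.15×(55.2 − T) = 24990 + 73.1×4.15×(T − 0)
1337.545(55.2 − T) = 24990 + 303.365 T
73832.5 − 24990 = 1640.910 T
T = 48842.5 / 1640.910 = 29.77 °C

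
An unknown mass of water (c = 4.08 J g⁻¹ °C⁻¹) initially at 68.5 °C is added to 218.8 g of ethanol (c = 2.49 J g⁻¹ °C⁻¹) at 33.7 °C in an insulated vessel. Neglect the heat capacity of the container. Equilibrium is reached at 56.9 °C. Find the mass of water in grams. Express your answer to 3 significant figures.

m = 267 g

q_gained = (218.8 × 2.49) × (56.9 − 33.7) = 12640 J
q_lost = m × 4.08 × (68.5 − 56.9) = 47.328 m
m = 12640 / 47.328 = 267 g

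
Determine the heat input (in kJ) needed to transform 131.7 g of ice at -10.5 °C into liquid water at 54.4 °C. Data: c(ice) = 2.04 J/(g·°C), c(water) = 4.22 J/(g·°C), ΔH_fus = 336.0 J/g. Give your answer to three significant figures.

q1 (heat ice -10.5→0.0 °C): 131.7 × 2.04 × 10.5 = 2821 J
q2 (melt at 0 °C): 131.7 × 336.0 = 44251 J
q3 (heat water 0.0→54.4 °C): 131.7 × 4.22 × 54.4 = 30234 J
Total: 2821 + 44251 + 30234 = 77306 J = 77.3 kJ

q = 77.3 kJ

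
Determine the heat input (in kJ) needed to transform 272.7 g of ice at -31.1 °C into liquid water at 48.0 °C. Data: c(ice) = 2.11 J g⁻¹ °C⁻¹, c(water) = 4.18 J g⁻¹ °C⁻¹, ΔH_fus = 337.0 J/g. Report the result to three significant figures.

q1 (heat ice -31.1→0.0 °C): 272.7 × 2.11 × 31.1 = 17895 J
q2 (melt at 0 °C): 272.7 × 337.0 = 91900 J
q3 (heat water 0.0→48.0 °C): 272.7 × 4.18 × 48.0 = 54715 J
Total: 17895 + 91900 + 54715 = 164510 J = 165 kJ

q = 165 kJ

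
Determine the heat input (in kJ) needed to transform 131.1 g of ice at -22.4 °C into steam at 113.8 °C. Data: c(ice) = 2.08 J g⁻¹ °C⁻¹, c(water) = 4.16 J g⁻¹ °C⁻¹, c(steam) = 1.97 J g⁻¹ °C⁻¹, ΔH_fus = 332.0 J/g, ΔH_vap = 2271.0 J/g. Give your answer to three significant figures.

q = 405 kJ

q1 (heat ice -22.4→0.0 °C): 131.1 × 2.08 × 22.4 = 6108 J
q2 (melt at 0 °C): 131.1 × 332.0 = 43525 J
q3 (heat water 0.0→100.0 °C): 131.1 × 4.16 × 100.0 = 54538 J
q4 (vaporize at 100 °C): 131.1 × 2271.0 = 297728 J
q5 (heat steam 100.0→113.8 °C): 131.1 × 1.97 × 13.8 = 3564 J
Total: 6108 + 43525 + 54538 + 297728 + 3564 = 405463 J = 405 kJ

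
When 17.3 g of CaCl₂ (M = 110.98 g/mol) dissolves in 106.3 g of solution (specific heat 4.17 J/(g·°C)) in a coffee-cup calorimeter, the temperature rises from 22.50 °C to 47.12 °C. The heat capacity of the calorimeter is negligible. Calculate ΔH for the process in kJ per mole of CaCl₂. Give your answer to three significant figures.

ΔH = -70.0 kJ/mol

|ΔT| = |47.12 − 22.50| = 24.62 °C
|q_surr| = (106.3 × 4.17) × 24.62 = 443.271 × 24.62 = 10910 J
n(CaCl₂) = 17.3 / 110.98 = 0.1559 mol
Temperature rose, so q_rxn = −|q_surr| = -10.91 kJ
ΔH = q_rxn / n = -69.98 kJ/mol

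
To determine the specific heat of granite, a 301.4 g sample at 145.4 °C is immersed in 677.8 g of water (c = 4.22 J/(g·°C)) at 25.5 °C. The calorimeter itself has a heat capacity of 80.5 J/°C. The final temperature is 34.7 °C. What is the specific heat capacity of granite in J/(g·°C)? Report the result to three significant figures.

q_gained = (677.8 × 4.22 + 80.5) × (34.7 − 25.5) = 27060 J
q_lost = 301.4 × c × (145.4 − 34.7) = 33364.98 c
Set equal: c = 27060 / 33364.98 = 0.811 J/(g·°C)

c = 0.811 J/(g·°C)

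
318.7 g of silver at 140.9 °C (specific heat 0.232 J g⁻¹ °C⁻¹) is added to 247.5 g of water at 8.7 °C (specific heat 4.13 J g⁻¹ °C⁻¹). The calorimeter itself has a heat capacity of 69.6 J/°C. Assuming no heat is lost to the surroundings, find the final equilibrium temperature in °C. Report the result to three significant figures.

Heat lost by silver = heat gained by water + calorimeter.
(318.7)(0.232)(140.9 − T) = [(247.5)(4.13) + 69.6](T − 8.7)
73.9384 (140.9 − T) = 1091.775 (T − 8.7)
10418 − 73.9384 T = 1091.775 T − 9498.4
19916.4 = 1165.7134 T
T = 17.09 °C

T_f = 17.1 °C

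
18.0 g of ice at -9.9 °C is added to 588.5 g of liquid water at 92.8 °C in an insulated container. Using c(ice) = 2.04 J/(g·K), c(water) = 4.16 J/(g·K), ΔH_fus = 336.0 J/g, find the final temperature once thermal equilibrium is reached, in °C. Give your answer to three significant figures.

T_f = 87.5 °C

Heat to bring ice to 0 °C and melt it: q₁ = 18.0×2.04×9.9 + 18.0×336.0 = 6411.5 J
Heat the water can supply cooling to 0 °C: 588.5×4.16×92.8 = 227189 J > q₁, so all ice melts.
Energy balance: 588.5×4.16×(92.8 − T) = 6411.5 + 18.0×4.16×(T − 0)
2448.16(92.8 − T) = 6411.5 + 74.88 T
227189 − 6411.5 = 2523.04 T
T = 220777.5 / 2523.04 = 87.50 °C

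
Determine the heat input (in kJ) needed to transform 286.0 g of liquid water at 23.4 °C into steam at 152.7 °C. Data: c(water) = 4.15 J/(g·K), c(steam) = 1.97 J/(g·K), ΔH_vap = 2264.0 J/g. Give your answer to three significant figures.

q1 (heat water 23.4→100.0 °C): 286.0 × 4.15 × 76.6 = 90917 J
q2 (vaporize at 100 °C): 286.0 × 2264.0 = 647504 J
q3 (heat steam 100.0→152.7 °C): 286.0 × 1.97 × 52.7 = 29692 J
Total: 90917 + 647504 + 29692 = 768113 J = 768 kJ

q = 768 kJ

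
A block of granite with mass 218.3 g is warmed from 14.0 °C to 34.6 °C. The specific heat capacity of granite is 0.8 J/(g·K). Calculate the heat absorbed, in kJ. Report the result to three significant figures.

q = 3.60 kJ

q = m c ΔT = 218.3 × 0.8 × (34.6 − 14.0)
q = 218.3 × 0.8 × 20.6 = 3598 J = 3.60 kJ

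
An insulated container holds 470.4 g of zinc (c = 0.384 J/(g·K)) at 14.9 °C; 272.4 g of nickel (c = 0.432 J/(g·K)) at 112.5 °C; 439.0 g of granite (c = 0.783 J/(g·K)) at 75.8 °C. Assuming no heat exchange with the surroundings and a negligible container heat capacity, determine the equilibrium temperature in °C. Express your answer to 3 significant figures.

T_f = 65.4 °C

Σ mᵢcᵢ(T − Tᵢ) = 0  ⇒  T = Σ mᵢcᵢTᵢ / Σ mᵢcᵢ
Σ mᵢcᵢ = 470.4×0.384 + 272.4×0.432 + 439.0×0.783 = 642.0474
Σ mᵢcᵢTᵢ = 180.6336×14.9 + 117.6768×112.5 + 343.737×75.8 = 41985
T = 41985 / 642.0474 = 65.39 °C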